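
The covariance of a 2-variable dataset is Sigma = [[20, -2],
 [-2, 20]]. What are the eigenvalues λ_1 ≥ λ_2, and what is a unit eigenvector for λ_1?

Step 1 — characteristic polynomial of 2×2 Sigma:
  det(Sigma - λI) = λ² - trace · λ + det = 0.
  trace = 20 + 20 = 40, det = 20·20 - (-2)² = 396.
Step 2 — discriminant:
  Δ = trace² - 4·det = 1600 - 1584 = 16.
Step 3 — eigenvalues:
  λ = (trace ± √Δ)/2 = (40 ± 4)/2,
  λ_1 = 22,  λ_2 = 18.

Step 4 — unit eigenvector for λ_1: solve (Sigma - λ_1 I)v = 0. First row:
  (20 - 22)·v_x + (-2)·v_y = 0, i.e. (-2)·v_x + (-2)·v_y = 0,
  so v ∝ (b, λ_1 - a) = (-2, 2); multiply by -1 so the first entry is positive: u = (2, -2).
  ||u|| = √((2)² + (-2)²) = √(8) ≈ 2.8284,
  v_1 = u/||u|| ≈ (0.7071, -0.7071) (||v_1|| = 1).

λ_1 = 22,  λ_2 = 18;  v_1 ≈ (0.7071, -0.7071)


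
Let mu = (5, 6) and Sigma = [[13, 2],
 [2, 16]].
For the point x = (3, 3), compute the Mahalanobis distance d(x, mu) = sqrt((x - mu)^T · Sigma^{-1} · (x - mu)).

Step 1 — centre the observation: (x - mu) = (-2, -3).

Step 2 — invert Sigma. det(Sigma) = 13·16 - (2)² = 204.
  Sigma^{-1} = (1/det) · [[d, -b], [-b, a]] = [[0.0784, -0.0098],
 [-0.0098, 0.0637]].

Step 3 — form the quadratic (x - mu)^T · Sigma^{-1} · (x - mu):
  Sigma^{-1} · (x - mu) = (-0.1275, -0.1716).
  (x - mu)^T · [Sigma^{-1} · (x - mu)] = (-2)·(-0.1275) + (-3)·(-0.1716) = 0.7696.

Step 4 — take square root: d = √(0.7696) ≈ 0.8773.

d(x, mu) = √(0.7696) ≈ 0.8773


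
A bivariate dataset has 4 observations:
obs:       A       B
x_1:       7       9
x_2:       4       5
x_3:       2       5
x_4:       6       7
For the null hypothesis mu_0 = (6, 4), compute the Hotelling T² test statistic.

Step 1 — sample mean vector:
  mean(A) = (7 + 4 + 2 + 6) / 4 = 19/4 = 4.75
  mean(B) = (9 + 5 + 5 + 7) / 4 = 26/4 = 6.5
  x̄ = (4.75, 6.5),  deviation x̄ - mu_0 = (4.75, 6.5) - (6, 4) = (-1.25, 2.5).

Step 2 — sample covariance matrix, S[i,j] = (1/(n-1)) · Σ_k (x_{k,i} - mean_i) · (x_{k,j} - mean_j), divisor n-1 = 3:
  S[A,A] = ((2.25)·(2.25) + (-0.75)·(-0.75) + (-2.75)·(-2.75) + (1.25)·(1.25)) / 3 = 14.75/3 = 4.9167
  S[A,B] = ((2.25)·(2.5) + (-0.75)·(-1.5) + (-2.75)·(-1.5) + (1.25)·(0.5)) / 3 = 11.5/3 = 3.8333
  S[B,B] = ((2.5)·(2.5) + (-1.5)·(-1.5) + (-1.5)·(-1.5) + (0.5)·(0.5)) / 3 = 11/3 = 3.6667
  S = [[4.9167, 3.8333],
 [3.8333, 3.6667]].

Step 3 — invert S. det(S) = 4.9167·3.6667 - (3.8333)² = 3.3333.
  S^{-1} = (1/det) · [[d, -b], [-b, a]] = [[1.1, -1.15],
 [-1.15, 1.475]].

Step 4 — quadratic form (x̄ - mu_0)^T · S^{-1} · (x̄ - mu_0):
  S^{-1} · (x̄ - mu_0) = (-4.25, 5.125),
  (x̄ - mu_0)^T · [...] = (-1.25)·(-4.25) + (2.5)·(5.125) = 18.125.

Step 5 — scale by n: T² = 4 · 18.125 = 72.5.

T² ≈ 72.5


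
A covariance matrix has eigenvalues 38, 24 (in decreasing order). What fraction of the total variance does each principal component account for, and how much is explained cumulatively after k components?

Step 1 — total variance = trace(Sigma) = Σ λ_i = 38 + 24 = 62.

Step 2 — fraction explained by component i = λ_i / Σ λ:
  PC1: 38/62 = 0.6129
  PC2: 24/62 = 0.3871

Step 3 — cumulative fraction after k components = (λ_1 + ... + λ_k) / Σ λ:
  k = 1: 38/62 = 0.6129
  k = 2: (38 + 24)/62 = 62/62 = 1

Summary (fraction, with percent):

explained: PC1 0.6129 (61.29%), PC2 0.3871 (38.71%);  cumulative: 0.6129, 1


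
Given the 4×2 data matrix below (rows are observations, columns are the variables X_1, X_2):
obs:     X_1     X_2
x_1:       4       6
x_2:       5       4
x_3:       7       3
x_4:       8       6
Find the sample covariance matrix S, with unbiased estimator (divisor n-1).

Step 1 — column means:
  mean(X_1) = (4 + 5 + 7 + 8) / 4 = 24/4 = 6
  mean(X_2) = (6 + 4 + 3 + 6) / 4 = 19/4 = 4.75

Step 2 — sample covariance S[i,j] = (1/(n-1)) · Σ_k (x_{k,i} - mean_i) · (x_{k,j} - mean_j), with n-1 = 3.
  S[X_1,X_1] = ((-2)·(-2) + (-1)·(-1) + (1)·(1) + (2)·(2)) / 3 = 10/3 = 3.3333
  S[X_1,X_2] = ((-2)·(1.25) + (-1)·(-0.75) + (1)·(-1.75) + (2)·(1.25)) / 3 = -1/3 = -0.3333
  S[X_2,X_2] = ((1.25)·(1.25) + (-0.75)·(-0.75) + (-1.75)·(-1.75) + (1.25)·(1.25)) / 3 = 6.75/3 = 2.25

S is symmetric (S[j,i] = S[i,j]). Assembling:

S = [[3.3333, -0.3333],
 [-0.3333, 2.25]]


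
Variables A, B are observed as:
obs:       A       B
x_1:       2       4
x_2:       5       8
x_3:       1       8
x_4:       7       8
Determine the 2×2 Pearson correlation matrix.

Step 1 — column means:
  mean(A) = (2 + 5 + 1 + 7) / 4 = 15/4 = 3.75
  mean(B) = (4 + 8 + 8 + 8) / 4 = 28/4 = 7

Step 2 — sample variances and covariances s[i,j] = (1/(n-1)) · Σ_k (x_{k,i} - mean_i) · (x_{k,j} - mean_j), with n-1 = 3:
  s[A,A] = ((-1.75)·(-1.75) + (1.25)·(1.25) + (-2.75)·(-2.75) + (3.25)·(3.25)) / 3 = 22.75/3 = 7.5833
  s[A,B] = ((-1.75)·(-3) + (1.25)·(1) + (-2.75)·(1) + (3.25)·(1)) / 3 = 7/3 = 2.3333
  s[B,B] = ((-3)·(-3) + (1)·(1) + (1)·(1) + (1)·(1)) / 3 = 12/3 = 4
  Sample standard deviations s_i = √(s[i,i]):
  s(A) = √(7.5833) = 2.7538
  s(B) = √(4) = 2

Step 3 — r_{ij} = s_{ij} / (s_i · s_j):
  r[A,A] = 1 (diagonal).
  r[A,B] = 2.3333 / (2.7538 · 2) = 2.3333 / 5.5076 = 0.4237
  r[B,B] = 1 (diagonal).

R is symmetric with unit diagonal. Assembling:

R = [[1, 0.4237],
 [0.4237, 1]]


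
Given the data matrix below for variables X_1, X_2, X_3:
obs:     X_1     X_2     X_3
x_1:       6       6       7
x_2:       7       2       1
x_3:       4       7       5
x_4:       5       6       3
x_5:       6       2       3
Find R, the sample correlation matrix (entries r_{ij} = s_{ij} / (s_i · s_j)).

Step 1 — column means:
  mean(X_1) = (6 + 7 + 4 + 5 + 6) / 5 = 28/5 = 5.6
  mean(X_2) = (6 + 2 + 7 + 6 + 2) / 5 = 23/5 = 4.6
  mean(X_3) = (7 + 1 + 5 + 3 + 3) / 5 = 19/5 = 3.8

Step 2 — sample variances and covariances s[i,j] = (1/(n-1)) · Σ_k (x_{k,i} - mean_i) · (x_{k,j} - mean_j), with n-1 = 4:
  s[X_1,X_1] = ((0.4)·(0.4) + (1.4)·(1.4) + (-1.6)·(-1.6) + (-0.6)·(-0.6) + (0.4)·(0.4)) / 4 = 5.2/4 = 1.3
  s[X_1,X_2] = ((0.4)·(1.4) + (1.4)·(-2.6) + (-1.6)·(2.4) + (-0.6)·(1.4) + (0.4)·(-2.6)) / 4 = -8.8/4 = -2.2
  s[X_1,X_3] = ((0.4)·(3.2) + (1.4)·(-2.8) + (-1.6)·(1.2) + (-0.6)·(-0.8) + (0.4)·(-0.8)) / 4 = -4.4/4 = -1.1
  s[X_2,X_2] = ((1.4)·(1.4) + (-2.6)·(-2.6) + (2.4)·(2.4) + (1.4)·(1.4) + (-2.6)·(-2.6)) / 4 = 23.2/4 = 5.8
  s[X_2,X_3] = ((1.4)·(3.2) + (-2.6)·(-2.8) + (2.4)·(1.2) + (1.4)·(-0.8) + (-2.6)·(-0.8)) / 4 = 15.6/4 = 3.9
  s[X_3,X_3] = ((3.2)·(3.2) + (-2.8)·(-2.8) + (1.2)·(1.2) + (-0.8)·(-0.8) + (-0.8)·(-0.8)) / 4 = 20.8/4 = 5.2
  Sample standard deviations s_i = √(s[i,i]):
  s(X_1) = √(1.3) = 1.1402
  s(X_2) = √(5.8) = 2.4083
  s(X_3) = √(5.2) = 2.2804

Step 3 — r_{ij} = s_{ij} / (s_i · s_j):
  r[X_1,X_1] = 1 (diagonal).
  r[X_1,X_2] = -2.2 / (1.1402 · 2.4083) = -2.2 / 2.7459 = -0.8012
  r[X_1,X_3] = -1.1 / (1.1402 · 2.2804) = -1.1 / 2.6 = -0.4231
  r[X_2,X_2] = 1 (diagonal).
  r[X_2,X_3] = 3.9 / (2.4083 · 2.2804) = 3.9 / 5.4918 = 0.7101
  r[X_3,X_3] = 1 (diagonal).

R is symmetric with unit diagonal. Assembling:

R = [[1, -0.8012, -0.4231],
 [-0.8012, 1, 0.7101],
 [-0.4231, 0.7101, 1]]


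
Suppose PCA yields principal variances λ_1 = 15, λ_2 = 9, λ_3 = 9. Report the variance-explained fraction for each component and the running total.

Step 1 — total variance = trace(Sigma) = Σ λ_i = 15 + 9 + 9 = 33.

Step 2 — fraction explained by component i = λ_i / Σ λ:
  PC1: 15/33 = 0.4545
  PC2: 9/33 = 0.2727
  PC3: 9/33 = 0.2727

Step 3 — cumulative fraction after k components = (λ_1 + ... + λ_k) / Σ λ:
  k = 1: 15/33 = 0.4545
  k = 2: (15 + 9)/33 = 24/33 = 0.7273
  k = 3: (15 + 9 + 9)/33 = 33/33 = 1

Summary (fraction, with percent):

explained: PC1 0.4545 (45.45%), PC2 0.2727 (27.27%), PC3 0.2727 (27.27%);  cumulative: 0.4545, 0.7273, 1


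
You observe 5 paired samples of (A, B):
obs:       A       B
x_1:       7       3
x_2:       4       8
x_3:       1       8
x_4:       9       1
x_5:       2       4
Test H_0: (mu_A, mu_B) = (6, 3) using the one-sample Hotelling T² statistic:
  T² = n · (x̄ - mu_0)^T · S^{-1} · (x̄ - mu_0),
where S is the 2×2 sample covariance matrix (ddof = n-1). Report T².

Step 1 — sample mean vector:
  mean(A) = (7 + 4 + 1 + 9 + 2) / 5 = 23/5 = 4.6
  mean(B) = (3 + 8 + 8 + 1 + 4) / 5 = 24/5 = 4.8
  x̄ = (4.6, 4.8),  deviation x̄ - mu_0 = (4.6, 4.8) - (6, 3) = (-1.4, 1.8).

Step 2 — sample covariance matrix, S[i,j] = (1/(n-1)) · Σ_k (x_{k,i} - mean_i) · (x_{k,j} - mean_j), divisor n-1 = 4:
  S[A,A] = ((2.4)·(2.4) + (-0.6)·(-0.6) + (-3.6)·(-3.6) + (4.4)·(4.4) + (-2.6)·(-2.6)) / 4 = 45.2/4 = 11.3
  S[A,B] = ((2.4)·(-1.8) + (-0.6)·(3.2) + (-3.6)·(3.2) + (4.4)·(-3.8) + (-2.6)·(-0.8)) / 4 = -32.4/4 = -8.1
  S[B,B] = ((-1.8)·(-1.8) + (3.2)·(3.2) + (3.2)·(3.2) + (-3.8)·(-3.8) + (-0.8)·(-0.8)) / 4 = 38.8/4 = 9.7
  S = [[11.3, -8.1],
 [-8.1, 9.7]].

Step 3 — invert S. det(S) = 11.3·9.7 - (-8.1)² = 44.
  S^{-1} = (1/det) · [[d, -b], [-b, a]] = [[0.2205, 0.1841],
 [0.1841, 0.2568]].

Step 4 — quadratic form (x̄ - mu_0)^T · S^{-1} · (x̄ - mu_0):
  S^{-1} · (x̄ - mu_0) = (0.0227, 0.2045),
  (x̄ - mu_0)^T · [...] = (-1.4)·(0.0227) + (1.8)·(0.2045) = 0.3364.

Step 5 — scale by n: T² = 5 · 0.3364 = 1.6818.

T² ≈ 1.6818


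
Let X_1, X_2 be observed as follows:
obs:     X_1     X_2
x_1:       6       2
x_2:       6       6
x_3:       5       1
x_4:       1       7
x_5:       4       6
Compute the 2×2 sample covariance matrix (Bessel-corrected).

Step 1 — column means:
  mean(X_1) = (6 + 6 + 5 + 1 + 4) / 5 = 22/5 = 4.4
  mean(X_2) = (2 + 6 + 1 + 7 + 6) / 5 = 22/5 = 4.4

Step 2 — sample covariance S[i,j] = (1/(n-1)) · Σ_k (x_{k,i} - mean_i) · (x_{k,j} - mean_j), with n-1 = 4.
  S[X_1,X_1] = ((1.6)·(1.6) + (1.6)·(1.6) + (0.6)·(0.6) + (-3.4)·(-3.4) + (-0.4)·(-0.4)) / 4 = 17.2/4 = 4.3
  S[X_1,X_2] = ((1.6)·(-2.4) + (1.6)·(1.6) + (0.6)·(-3.4) + (-3.4)·(2.6) + (-0.4)·(1.6)) / 4 = -12.8/4 = -3.2
  S[X_2,X_2] = ((-2.4)·(-2.4) + (1.6)·(1.6) + (-3.4)·(-3.4) + (2.6)·(2.6) + (1.6)·(1.6)) / 4 = 29.2/4 = 7.3

S is symmetric (S[j,i] = S[i,j]). Assembling:

S = [[4.3, -3.2],
 [-3.2, 7.3]]


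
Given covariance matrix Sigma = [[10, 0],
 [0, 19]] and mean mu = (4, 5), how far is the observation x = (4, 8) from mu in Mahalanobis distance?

Step 1 — centre the observation: (x - mu) = (0, 3).

Step 2 — invert Sigma. det(Sigma) = 10·19 - (0)² = 190.
  Sigma^{-1} = (1/det) · [[d, -b], [-b, a]] = [[0.1, 0],
 [0, 0.0526]].

Step 3 — form the quadratic (x - mu)^T · Sigma^{-1} · (x - mu):
  Sigma^{-1} · (x - mu) = (0, 0.1579).
  (x - mu)^T · [Sigma^{-1} · (x - mu)] = (0)·(0) + (3)·(0.1579) = 0.4737.

Step 4 — take square root: d = √(0.4737) ≈ 0.6882.

d(x, mu) = √(0.4737) ≈ 0.6882


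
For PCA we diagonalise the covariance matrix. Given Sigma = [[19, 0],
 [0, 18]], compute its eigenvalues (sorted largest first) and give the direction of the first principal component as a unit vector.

Step 1 — characteristic polynomial of 2×2 Sigma:
  det(Sigma - λI) = λ² - trace · λ + det = 0.
  trace = 19 + 18 = 37, det = 19·18 - (0)² = 342.
Step 2 — discriminant:
  Δ = trace² - 4·det = 1369 - 1368 = 1.
Step 3 — eigenvalues:
  λ = (trace ± √Δ)/2 = (37 ± 1)/2,
  λ_1 = 19,  λ_2 = 18.

Step 4 — unit eigenvector for λ_1: Sigma is diagonal, so its eigenvectors are the coordinate axes. λ_1 = 19 is the diagonal entry on the first coordinate axis, hence
  v_1 = (1, 0) (||v_1|| = 1).

λ_1 = 19,  λ_2 = 18;  v_1 ≈ (1, 0)


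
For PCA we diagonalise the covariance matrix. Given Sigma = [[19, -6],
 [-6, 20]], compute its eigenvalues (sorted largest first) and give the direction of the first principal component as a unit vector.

Step 1 — characteristic polynomial of 2×2 Sigma:
  det(Sigma - λI) = λ² - trace · λ + det = 0.
  trace = 19 + 20 = 39, det = 19·20 - (-6)² = 344.
Step 2 — discriminant:
  Δ = trace² - 4·det = 1521 - 1376 = 145.
Step 3 — eigenvalues:
  λ = (trace ± √Δ)/2 = (39 ± 12.0416)/2,
  λ_1 = 25.5208,  λ_2 = 13.4792.

Step 4 — unit eigenvector for λ_1: solve (Sigma - λ_1 I)v = 0. First row:
  (19 - 25.5208)·v_x + (-6)·v_y = 0, i.e. (-6.5208)·v_x + (-6)·v_y = 0,
  so v ∝ (b, λ_1 - a) = (-6, 6.5208); multiply by -1 so the first entry is positive: u = (6, -6.5208).
  ||u|| = √((6)² + (-6.5208)²) = √(78.5208) ≈ 8.8612,
  v_1 = u/||u|| ≈ (0.6771, -0.7359) (||v_1|| = 1).

λ_1 = 25.5208,  λ_2 = 13.4792;  v_1 ≈ (0.6771, -0.7359)


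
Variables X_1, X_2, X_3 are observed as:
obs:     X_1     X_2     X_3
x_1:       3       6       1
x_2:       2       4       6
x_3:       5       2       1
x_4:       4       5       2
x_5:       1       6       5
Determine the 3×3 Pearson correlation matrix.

Step 1 — column means:
  mean(X_1) = (3 + 2 + 5 + 4 + 1) / 5 = 15/5 = 3
  mean(X_2) = (6 + 4 + 2 + 5 + 6) / 5 = 23/5 = 4.6
  mean(X_3) = (1 + 6 + 1 + 2 + 5) / 5 = 15/5 = 3

Step 2 — sample variances and covariances s[i,j] = (1/(n-1)) · Σ_k (x_{k,i} - mean_i) · (x_{k,j} - mean_j), with n-1 = 4:
  s[X_1,X_1] = ((0)·(0) + (-1)·(-1) + (2)·(2) + (1)·(1) + (-2)·(-2)) / 4 = 10/4 = 2.5
  s[X_1,X_2] = ((0)·(1.4) + (-1)·(-0.6) + (2)·(-2.6) + (1)·(0.4) + (-2)·(1.4)) / 4 = -7/4 = -1.75
  s[X_1,X_3] = ((0)·(-2) + (-1)·(3) + (2)·(-2) + (1)·(-1) + (-2)·(2)) / 4 = -12/4 = -3
  s[X_2,X_2] = ((1.4)·(1.4) + (-0.6)·(-0.6) + (-2.6)·(-2.6) + (0.4)·(0.4) + (1.4)·(1.4)) / 4 = 11.2/4 = 2.8
  s[X_2,X_3] = ((1.4)·(-2) + (-0.6)·(3) + (-2.6)·(-2) + (0.4)·(-1) + (1.4)·(2)) / 4 = 3/4 = 0.75
  s[X_3,X_3] = ((-2)·(-2) + (3)·(3) + (-2)·(-2) + (-1)·(-1) + (2)·(2)) / 4 = 22/4 = 5.5
  Sample standard deviations s_i = √(s[i,i]):
  s(X_1) = √(2.5) = 1.5811
  s(X_2) = √(2.8) = 1.6733
  s(X_3) = √(5.5) = 2.3452

Step 3 — r_{ij} = s_{ij} / (s_i · s_j):
  r[X_1,X_1] = 1 (diagonal).
  r[X_1,X_2] = -1.75 / (1.5811 · 1.6733) = -1.75 / 2.6458 = -0.6614
  r[X_1,X_3] = -3 / (1.5811 · 2.3452) = -3 / 3.7081 = -0.809
  r[X_2,X_2] = 1 (diagonal).
  r[X_2,X_3] = 0.75 / (1.6733 · 2.3452) = 0.75 / 3.9243 = 0.1911
  r[X_3,X_3] = 1 (diagonal).

R is symmetric with unit diagonal. Assembling:

R = [[1, -0.6614, -0.809],
 [-0.6614, 1, 0.1911],
 [-0.809, 0.1911, 1]]


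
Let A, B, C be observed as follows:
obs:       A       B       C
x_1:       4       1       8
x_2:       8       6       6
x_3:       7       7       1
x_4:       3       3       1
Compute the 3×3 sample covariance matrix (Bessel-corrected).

Step 1 — column means:
  mean(A) = (4 + 8 + 7 + 3) / 4 = 22/4 = 5.5
  mean(B) = (1 + 6 + 7 + 3) / 4 = 17/4 = 4.25
  mean(C) = (8 + 6 + 1 + 1) / 4 = 16/4 = 4

Step 2 — sample covariance S[i,j] = (1/(n-1)) · Σ_k (x_{k,i} - mean_i) · (x_{k,j} - mean_j), with n-1 = 3.
  S[A,A] = ((-1.5)·(-1.5) + (2.5)·(2.5) + (1.5)·(1.5) + (-2.5)·(-2.5)) / 3 = 17/3 = 5.6667
  S[A,B] = ((-1.5)·(-3.25) + (2.5)·(1.75) + (1.5)·(2.75) + (-2.5)·(-1.25)) / 3 = 16.5/3 = 5.5
  S[A,C] = ((-1.5)·(4) + (2.5)·(2) + (1.5)·(-3) + (-2.5)·(-3)) / 3 = 2/3 = 0.6667
  S[B,B] = ((-3.25)·(-3.25) + (1.75)·(1.75) + (2.75)·(2.75) + (-1.25)·(-1.25)) / 3 = 22.75/3 = 7.5833
  S[B,C] = ((-3.25)·(4) + (1.75)·(2) + (2.75)·(-3) + (-1.25)·(-3)) / 3 = -14/3 = -4.6667
  S[C,C] = ((4)·(4) + (2)·(2) + (-3)·(-3) + (-3)·(-3)) / 3 = 38/3 = 12.6667

S is symmetric (S[j,i] = S[i,j]). Assembling:

S = [[5.6667, 5.5, 0.6667],
 [5.5, 7.5833, -4.6667],
 [0.6667, -4.6667, 12.6667]]


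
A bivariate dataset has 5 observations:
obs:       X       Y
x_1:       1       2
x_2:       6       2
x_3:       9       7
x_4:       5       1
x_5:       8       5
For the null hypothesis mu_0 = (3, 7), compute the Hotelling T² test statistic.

Step 1 — sample mean vector:
  mean(X) = (1 + 6 + 9 + 5 + 8) / 5 = 29/5 = 5.8
  mean(Y) = (2 + 2 + 7 + 1 + 5) / 5 = 17/5 = 3.4
  x̄ = (5.8, 3.4),  deviation x̄ - mu_0 = (5.8, 3.4) - (3, 7) = (2.8, -3.6).

Step 2 — sample covariance matrix, S[i,j] = (1/(n-1)) · Σ_k (x_{k,i} - mean_i) · (x_{k,j} - mean_j), divisor n-1 = 4:
  S[X,X] = ((-4.8)·(-4.8) + (0.2)·(0.2) + (3.2)·(3.2) + (-0.8)·(-0.8) + (2.2)·(2.2)) / 4 = 38.8/4 = 9.7
  S[X,Y] = ((-4.8)·(-1.4) + (0.2)·(-1.4) + (3.2)·(3.6) + (-0.8)·(-2.4) + (2.2)·(1.6)) / 4 = 23.4/4 = 5.85
  S[Y,Y] = ((-1.4)·(-1.4) + (-1.4)·(-1.4) + (3.6)·(3.6) + (-2.4)·(-2.4) + (1.6)·(1.6)) / 4 = 25.2/4 = 6.3
  S = [[9.7, 5.85],
 [5.85, 6.3]].

Step 3 — invert S. det(S) = 9.7·6.3 - (5.85)² = 26.8875.
  S^{-1} = (1/det) · [[d, -b], [-b, a]] = [[0.2343, -0.2176],
 [-0.2176, 0.3608]].

Step 4 — quadratic form (x̄ - mu_0)^T · S^{-1} · (x̄ - mu_0):
  S^{-1} · (x̄ - mu_0) = (1.4393, -1.9079),
  (x̄ - mu_0)^T · [...] = (2.8)·(1.4393) + (-3.6)·(-1.9079) = 10.8987.

Step 5 — scale by n: T² = 5 · 10.8987 = 54.4937.

T² ≈ 54.4937


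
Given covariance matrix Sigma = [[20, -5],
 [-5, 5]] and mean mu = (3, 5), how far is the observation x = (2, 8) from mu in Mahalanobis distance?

Step 1 — centre the observation: (x - mu) = (-1, 3).

Step 2 — invert Sigma. det(Sigma) = 20·5 - (-5)² = 75.
  Sigma^{-1} = (1/det) · [[d, -b], [-b, a]] = [[0.0667, 0.0667],
 [0.0667, 0.2667]].

Step 3 — form the quadratic (x - mu)^T · Sigma^{-1} · (x - mu):
  Sigma^{-1} · (x - mu) = (0.1333, 0.7333).
  (x - mu)^T · [Sigma^{-1} · (x - mu)] = (-1)·(0.1333) + (3)·(0.7333) = 2.0667.

Step 4 — take square root: d = √(2.0667) ≈ 1.4376.

d(x, mu) = √(2.0667) ≈ 1.4376


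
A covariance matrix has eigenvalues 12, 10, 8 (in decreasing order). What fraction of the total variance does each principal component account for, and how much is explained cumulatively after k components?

Step 1 — total variance = trace(Sigma) = Σ λ_i = 12 + 10 + 8 = 30.

Step 2 — fraction explained by component i = λ_i / Σ λ:
  PC1: 12/30 = 0.4
  PC2: 10/30 = 0.3333
  PC3: 8/30 = 0.2667

Step 3 — cumulative fraction after k components = (λ_1 + ... + λ_k) / Σ λ:
  k = 1: 12/30 = 0.4
  k = 2: (12 + 10)/30 = 22/30 = 0.7333
  k = 3: (12 + 10 + 8)/30 = 30/30 = 1

Summary (fraction, with percent):

explained: PC1 0.4 (40%), PC2 0.3333 (33.33%), PC3 0.2667 (26.67%);  cumulative: 0.4, 0.7333, 1


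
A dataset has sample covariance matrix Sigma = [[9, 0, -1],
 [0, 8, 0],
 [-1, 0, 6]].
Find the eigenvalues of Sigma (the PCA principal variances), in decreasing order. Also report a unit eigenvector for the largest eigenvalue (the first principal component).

Step 1 — characteristic polynomial p(λ) = det(λI - Sigma) = λ³ - tr·λ² + c_1·λ - det, where tr = trace, c_1 = sum of the principal 2×2 minors, det = det(Sigma):
  tr = 9 + 8 + 6 = 23,
  c_1 = (9·8 - (0)²) + (9·6 - (-1)²) + (8·6 - (0)²) = 72 + 53 + 48 = 173,
  det = 9·(8·6 - (0)²) - (0)·((0)·6 - (0)·(-1)) + (-1)·((0)·(0) - 8·(-1)) = 9·(48) - (0)·(0) + (-1)·(8) = 424.
  So p(λ) = λ³ - 23λ² + 173λ - 424.
Step 2 — look for an integer root (rational root theorem: any rational root is an integer divisor of 424). Testing λ = 8:
  p(8) = 512 - 1472 + 1384 - 424 = 0  ✓
  Dividing out (λ - 8): p(λ) = (λ - 8)(λ² - 15λ + 53).
Step 3 — remaining eigenvalues from the quadratic λ² - 15λ + 53 = 0:
  Δ = 15² - 4·53 = 225 - 212 = 13,  λ = (15 ± √13)/2 = (15 ± 3.6056)/2 ≈ 9.3028 or 5.6972.
  Sorted: λ_1 = 9.3028,  λ_2 = 8,  λ_3 = 5.6972  (check: sum = 23 = tr ✓).

Step 4 — unit eigenvector for λ_1 ≈ 9.3028: v spans the null space of (Sigma - λ_1 I), whose rows are
  r_1 = (-0.3028, 0, -1),  r_2 = (0, -1.3028, 0),  r_3 = (-1, 0, -3.3028).
  v is orthogonal to every row, so take v ∝ r_1 × r_2 = ((0)·(0) - (-1)·(-1.3028), (-1)·(0) - (-0.3028)·(0), (-0.3028)·(-1.3028) - (0)·(0)) ≈ (-1.3028, 0, 0.3944).
  Rescale (multiply by -1 so the first nonzero entry is positive): u = (1.3028, 0, -0.3944).
  ||u|| = √((1.3028)² + (0)² + (-0.3944)²) = √(1.8528) ≈ 1.3612,  v_1 = u/||u|| ≈ (0.9571, 0, -0.2898) (||v_1|| = 1).

λ_1 = 9.3028,  λ_2 = 8,  λ_3 = 5.6972;  v_1 ≈ (0.9571, 0, -0.2898)


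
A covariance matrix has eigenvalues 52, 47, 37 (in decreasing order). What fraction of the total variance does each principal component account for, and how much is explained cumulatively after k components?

Step 1 — total variance = trace(Sigma) = Σ λ_i = 52 + 47 + 37 = 136.

Step 2 — fraction explained by component i = λ_i / Σ λ:
  PC1: 52/136 = 0.3824
  PC2: 47/136 = 0.3456
  PC3: 37/136 = 0.2721

Step 3 — cumulative fraction after k components = (λ_1 + ... + λ_k) / Σ λ:
  k = 1: 52/136 = 0.3824
  k = 2: (52 + 47)/136 = 99/136 = 0.7279
  k = 3: (52 + 47 + 37)/136 = 136/136 = 1

Summary (fraction, with percent):

explained: PC1 0.3824 (38.24%), PC2 0.3456 (34.56%), PC3 0.2721 (27.21%);  cumulative: 0.3824, 0.7279, 1


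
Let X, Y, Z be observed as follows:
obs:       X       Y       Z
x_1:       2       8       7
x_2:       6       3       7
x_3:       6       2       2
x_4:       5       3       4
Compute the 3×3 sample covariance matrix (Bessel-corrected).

Step 1 — column means:
  mean(X) = (2 + 6 + 6 + 5) / 4 = 19/4 = 4.75
  mean(Y) = (8 + 3 + 2 + 3) / 4 = 16/4 = 4
  mean(Z) = (7 + 7 + 2 + 4) / 4 = 20/4 = 5

Step 2 — sample covariance S[i,j] = (1/(n-1)) · Σ_k (x_{k,i} - mean_i) · (x_{k,j} - mean_j), with n-1 = 3.
  S[X,X] = ((-2.75)·(-2.75) + (1.25)·(1.25) + (1.25)·(1.25) + (0.25)·(0.25)) / 3 = 10.75/3 = 3.5833
  S[X,Y] = ((-2.75)·(4) + (1.25)·(-1) + (1.25)·(-2) + (0.25)·(-1)) / 3 = -15/3 = -5
  S[X,Z] = ((-2.75)·(2) + (1.25)·(2) + (1.25)·(-3) + (0.25)·(-1)) / 3 = -7/3 = -2.3333
  S[Y,Y] = ((4)·(4) + (-1)·(-1) + (-2)·(-2) + (-1)·(-1)) / 3 = 22/3 = 7.3333
  S[Y,Z] = ((4)·(2) + (-1)·(2) + (-2)·(-3) + (-1)·(-1)) / 3 = 13/3 = 4.3333
  S[Z,Z] = ((2)·(2) + (2)·(2) + (-3)·(-3) + (-1)·(-1)) / 3 = 18/3 = 6

S is symmetric (S[j,i] = S[i,j]). Assembling:

S = [[3.5833, -5, -2.3333],
 [-5, 7.3333, 4.3333],
 [-2.3333, 4.3333, 6]]


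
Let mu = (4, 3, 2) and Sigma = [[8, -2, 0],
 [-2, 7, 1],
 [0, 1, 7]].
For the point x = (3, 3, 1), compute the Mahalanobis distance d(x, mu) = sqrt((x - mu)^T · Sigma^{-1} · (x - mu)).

Step 1 — centre the observation: (x - mu) = (-1, 0, -1).

Step 2 — invert Sigma (cofactor / det for 3×3, or solve directly):
  Sigma^{-1} = [[0.1348, 0.0393, -0.0056],
 [0.0393, 0.1573, -0.0225],
 [-0.0056, -0.0225, 0.1461]].

Step 3 — form the quadratic (x - mu)^T · Sigma^{-1} · (x - mu):
  Sigma^{-1} · (x - mu) = (-0.1292, -0.0169, -0.1404).
  (x - mu)^T · [Sigma^{-1} · (x - mu)] = (-1)·(-0.1292) + (0)·(-0.0169) + (-1)·(-0.1404) = 0.2697.

Step 4 — take square root: d = √(0.2697) ≈ 0.5193.

d(x, mu) = √(0.2697) ≈ 0.5193


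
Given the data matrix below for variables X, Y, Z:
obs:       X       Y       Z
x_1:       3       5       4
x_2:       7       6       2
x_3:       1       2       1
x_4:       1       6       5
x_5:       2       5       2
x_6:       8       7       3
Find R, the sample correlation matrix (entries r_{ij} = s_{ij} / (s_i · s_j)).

Step 1 — column means:
  mean(X) = (3 + 7 + 1 + 1 + 2 + 8) / 6 = 22/6 = 3.6667
  mean(Y) = (5 + 6 + 2 + 6 + 5 + 7) / 6 = 31/6 = 5.1667
  mean(Z) = (4 + 2 + 1 + 5 + 2 + 3) / 6 = 17/6 = 2.8333

Step 2 — sample variances and covariances s[i,j] = (1/(n-1)) · Σ_k (x_{k,i} - mean_i) · (x_{k,j} - mean_j), with n-1 = 5:
  s[X,X] = ((-0.6667)·(-0.6667) + (3.3333)·(3.3333) + (-2.6667)·(-2.6667) + (-2.6667)·(-2.6667) + (-1.6667)·(-1.6667) + (4.3333)·(4.3333)) / 5 = 47.3333/5 = 9.4667
  s[X,Y] = ((-0.6667)·(-0.1667) + (3.3333)·(0.8333) + (-2.6667)·(-3.1667) + (-2.6667)·(0.8333) + (-1.6667)·(-0.1667) + (4.3333)·(1.8333)) / 5 = 17.3333/5 = 3.4667
  s[X,Z] = ((-0.6667)·(1.1667) + (3.3333)·(-0.8333) + (-2.6667)·(-1.8333) + (-2.6667)·(2.1667) + (-1.6667)·(-0.8333) + (4.3333)·(0.1667)) / 5 = -2.3333/5 = -0.4667
  s[Y,Y] = ((-0.1667)·(-0.1667) + (0.8333)·(0.8333) + (-3.1667)·(-3.1667) + (0.8333)·(0.8333) + (-0.1667)·(-0.1667) + (1.8333)·(1.8333)) / 5 = 14.8333/5 = 2.9667
  s[Y,Z] = ((-0.1667)·(1.1667) + (0.8333)·(-0.8333) + (-3.1667)·(-1.8333) + (0.8333)·(2.1667) + (-0.1667)·(-0.8333) + (1.8333)·(0.1667)) / 5 = 7.1667/5 = 1.4333
  s[Z,Z] = ((1.1667)·(1.1667) + (-0.8333)·(-0.8333) + (-1.8333)·(-1.8333) + (2.1667)·(2.1667) + (-0.8333)·(-0.8333) + (0.1667)·(0.1667)) / 5 = 10.8333/5 = 2.1667
  Sample standard deviations s_i = √(s[i,i]):
  s(X) = √(9.4667) = 3.0768
  s(Y) = √(2.9667) = 1.7224
  s(Z) = √(2.1667) = 1.472

Step 3 — r_{ij} = s_{ij} / (s_i · s_j):
  r[X,X] = 1 (diagonal).
  r[X,Y] = 3.4667 / (3.0768 · 1.7224) = 3.4667 / 5.2995 = 0.6542
  r[X,Z] = -0.4667 / (3.0768 · 1.472) = -0.4667 / 4.5289 = -0.103
  r[Y,Y] = 1 (diagonal).
  r[Y,Z] = 1.4333 / (1.7224 · 1.472) = 1.4333 / 2.5353 = 0.5653
  r[Z,Z] = 1 (diagonal).

R is symmetric with unit diagonal. Assembling:

R = [[1, 0.6542, -0.103],
 [0.6542, 1, 0.5653],
 [-0.103, 0.5653, 1]]


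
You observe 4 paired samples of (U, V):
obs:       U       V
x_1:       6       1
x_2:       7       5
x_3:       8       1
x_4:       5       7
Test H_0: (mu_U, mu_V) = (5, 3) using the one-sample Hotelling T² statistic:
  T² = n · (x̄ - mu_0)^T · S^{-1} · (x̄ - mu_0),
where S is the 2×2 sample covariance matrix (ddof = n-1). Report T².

Step 1 — sample mean vector:
  mean(U) = (6 + 7 + 8 + 5) / 4 = 26/4 = 6.5
  mean(V) = (1 + 5 + 1 + 7) / 4 = 14/4 = 3.5
  x̄ = (6.5, 3.5),  deviation x̄ - mu_0 = (6.5, 3.5) - (5, 3) = (1.5, 0.5).

Step 2 — sample covariance matrix, S[i,j] = (1/(n-1)) · Σ_k (x_{k,i} - mean_i) · (x_{k,j} - mean_j), divisor n-1 = 3:
  S[U,U] = ((-0.5)·(-0.5) + (0.5)·(0.5) + (1.5)·(1.5) + (-1.5)·(-1.5)) / 3 = 5/3 = 1.6667
  S[U,V] = ((-0.5)·(-2.5) + (0.5)·(1.5) + (1.5)·(-2.5) + (-1.5)·(3.5)) / 3 = -7/3 = -2.3333
  S[V,V] = ((-2.5)·(-2.5) + (1.5)·(1.5) + (-2.5)·(-2.5) + (3.5)·(3.5)) / 3 = 27/3 = 9
  S = [[1.6667, -2.3333],
 [-2.3333, 9]].

Step 3 — invert S. det(S) = 1.6667·9 - (-2.3333)² = 9.5556.
  S^{-1} = (1/det) · [[d, -b], [-b, a]] = [[0.9419, 0.2442],
 [0.2442, 0.1744]].

Step 4 — quadratic form (x̄ - mu_0)^T · S^{-1} · (x̄ - mu_0):
  S^{-1} · (x̄ - mu_0) = (1.5349, 0.4535),
  (x̄ - mu_0)^T · [...] = (1.5)·(1.5349) + (0.5)·(0.4535) = 2.5291.

Step 5 — scale by n: T² = 4 · 2.5291 = 10.1163.

T² ≈ 10.1163


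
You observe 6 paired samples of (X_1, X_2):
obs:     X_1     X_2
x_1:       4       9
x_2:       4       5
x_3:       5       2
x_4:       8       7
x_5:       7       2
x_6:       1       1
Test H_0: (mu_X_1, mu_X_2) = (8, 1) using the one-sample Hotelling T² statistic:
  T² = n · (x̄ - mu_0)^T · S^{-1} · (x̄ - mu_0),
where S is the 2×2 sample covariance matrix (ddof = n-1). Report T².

Step 1 — sample mean vector:
  mean(X_1) = (4 + 4 + 5 + 8 + 7 + 1) / 6 = 29/6 = 4.8333
  mean(X_2) = (9 + 5 + 2 + 7 + 2 + 1) / 6 = 26/6 = 4.3333
  x̄ = (4.8333, 4.3333),  deviation x̄ - mu_0 = (4.8333, 4.3333) - (8, 1) = (-3.1667, 3.3333).

Step 2 — sample covariance matrix, S[i,j] = (1/(n-1)) · Σ_k (x_{k,i} - mean_i) · (x_{k,j} - mean_j), divisor n-1 = 5:
  S[X_1,X_1] = ((-0.8333)·(-0.8333) + (-0.8333)·(-0.8333) + (0.1667)·(0.1667) + (3.1667)·(3.1667) + (2.1667)·(2.1667) + (-3.8333)·(-3.8333)) / 5 = 30.8333/5 = 6.1667
  S[X_1,X_2] = ((-0.8333)·(4.6667) + (-0.8333)·(0.6667) + (0.1667)·(-2.3333) + (3.1667)·(2.6667) + (2.1667)·(-2.3333) + (-3.8333)·(-3.3333)) / 5 = 11.3333/5 = 2.2667
  S[X_2,X_2] = ((4.6667)·(4.6667) + (0.6667)·(0.6667) + (-2.3333)·(-2.3333) + (2.6667)·(2.6667) + (-2.3333)·(-2.3333) + (-3.3333)·(-3.3333)) / 5 = 51.3333/5 = 10.2667
  S = [[6.1667, 2.2667],
 [2.2667, 10.2667]].

Step 3 — invert S. det(S) = 6.1667·10.2667 - (2.2667)² = 58.1733.
  S^{-1} = (1/det) · [[d, -b], [-b, a]] = [[0.1765, -0.039],
 [-0.039, 0.106]].

Step 4 — quadratic form (x̄ - mu_0)^T · S^{-1} · (x̄ - mu_0):
  S^{-1} · (x̄ - mu_0) = (-0.6887, 0.4767),
  (x̄ - mu_0)^T · [...] = (-3.1667)·(-0.6887) + (3.3333)·(0.4767) = 3.7702.

Step 5 — scale by n: T² = 6 · 3.7702 = 22.6209.

T² ≈ 22.6209


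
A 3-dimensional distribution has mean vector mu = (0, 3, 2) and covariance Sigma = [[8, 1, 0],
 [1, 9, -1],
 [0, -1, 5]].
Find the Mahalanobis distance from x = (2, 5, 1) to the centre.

Step 1 — centre the observation: (x - mu) = (2, 2, -1).

Step 2 — invert Sigma (cofactor / det for 3×3, or solve directly):
  Sigma^{-1} = [[0.1268, -0.0144, -0.0029],
 [-0.0144, 0.1153, 0.0231],
 [-0.0029, 0.0231, 0.2046]].

Step 3 — form the quadratic (x - mu)^T · Sigma^{-1} · (x - mu):
  Sigma^{-1} · (x - mu) = (0.2277, 0.1787, -0.1643).
  (x - mu)^T · [Sigma^{-1} · (x - mu)] = (2)·(0.2277) + (2)·(0.1787) + (-1)·(-0.1643) = 0.9769.

Step 4 — take square root: d = √(0.9769) ≈ 0.9884.

d(x, mu) = √(0.9769) ≈ 0.9884


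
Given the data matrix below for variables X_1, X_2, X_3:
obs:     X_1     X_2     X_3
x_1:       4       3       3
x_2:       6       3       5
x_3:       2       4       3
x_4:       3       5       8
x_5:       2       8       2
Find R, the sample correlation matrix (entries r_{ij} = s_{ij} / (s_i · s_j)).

Step 1 — column means:
  mean(X_1) = (4 + 6 + 2 + 3 + 2) / 5 = 17/5 = 3.4
  mean(X_2) = (3 + 3 + 4 + 5 + 8) / 5 = 23/5 = 4.6
  mean(X_3) = (3 + 5 + 3 + 8 + 2) / 5 = 21/5 = 4.2

Step 2 — sample variances and covariances s[i,j] = (1/(n-1)) · Σ_k (x_{k,i} - mean_i) · (x_{k,j} - mean_j), with n-1 = 4:
  s[X_1,X_1] = ((0.6)·(0.6) + (2.6)·(2.6) + (-1.4)·(-1.4) + (-0.4)·(-0.4) + (-1.4)·(-1.4)) / 4 = 11.2/4 = 2.8
  s[X_1,X_2] = ((0.6)·(-1.6) + (2.6)·(-1.6) + (-1.4)·(-0.6) + (-0.4)·(0.4) + (-1.4)·(3.4)) / 4 = -9.2/4 = -2.3
  s[X_1,X_3] = ((0.6)·(-1.2) + (2.6)·(0.8) + (-1.4)·(-1.2) + (-0.4)·(3.8) + (-1.4)·(-2.2)) / 4 = 4.6/4 = 1.15
  s[X_2,X_2] = ((-1.6)·(-1.6) + (-1.6)·(-1.6) + (-0.6)·(-0.6) + (0.4)·(0.4) + (3.4)·(3.4)) / 4 = 17.2/4 = 4.3
  s[X_2,X_3] = ((-1.6)·(-1.2) + (-1.6)·(0.8) + (-0.6)·(-1.2) + (0.4)·(3.8) + (3.4)·(-2.2)) / 4 = -4.6/4 = -1.15
  s[X_3,X_3] = ((-1.2)·(-1.2) + (0.8)·(0.8) + (-1.2)·(-1.2) + (3.8)·(3.8) + (-2.2)·(-2.2)) / 4 = 22.8/4 = 5.7
  Sample standard deviations s_i = √(s[i,i]):
  s(X_1) = √(2.8) = 1.6733
  s(X_2) = √(4.3) = 2.0736
  s(X_3) = √(5.7) = 2.3875

Step 3 — r_{ij} = s_{ij} / (s_i · s_j):
  r[X_1,X_1] = 1 (diagonal).
  r[X_1,X_2] = -2.3 / (1.6733 · 2.0736) = -2.3 / 3.4699 = -0.6628
  r[X_1,X_3] = 1.15 / (1.6733 · 2.3875) = 1.15 / 3.995 = 0.2879
  r[X_2,X_2] = 1 (diagonal).
  r[X_2,X_3] = -1.15 / (2.0736 · 2.3875) = -1.15 / 4.9508 = -0.2323
  r[X_3,X_3] = 1 (diagonal).

R is symmetric with unit diagonal. Assembling:

R = [[1, -0.6628, 0.2879],
 [-0.6628, 1, -0.2323],
 [0.2879, -0.2323, 1]]


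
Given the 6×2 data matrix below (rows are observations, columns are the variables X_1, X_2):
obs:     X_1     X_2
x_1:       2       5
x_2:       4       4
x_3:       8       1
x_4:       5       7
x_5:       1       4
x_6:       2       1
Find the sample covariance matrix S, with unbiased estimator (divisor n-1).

Step 1 — column means:
  mean(X_1) = (2 + 4 + 8 + 5 + 1 + 2) / 6 = 22/6 = 3.6667
  mean(X_2) = (5 + 4 + 1 + 7 + 4 + 1) / 6 = 22/6 = 3.6667

Step 2 — sample covariance S[i,j] = (1/(n-1)) · Σ_k (x_{k,i} - mean_i) · (x_{k,j} - mean_j), with n-1 = 5.
  S[X_1,X_1] = ((-1.6667)·(-1.6667) + (0.3333)·(0.3333) + (4.3333)·(4.3333) + (1.3333)·(1.3333) + (-2.6667)·(-2.6667) + (-1.6667)·(-1.6667)) / 5 = 33.3333/5 = 6.6667
  S[X_1,X_2] = ((-1.6667)·(1.3333) + (0.3333)·(0.3333) + (4.3333)·(-2.6667) + (1.3333)·(3.3333) + (-2.6667)·(0.3333) + (-1.6667)·(-2.6667)) / 5 = -5.6667/5 = -1.1333
  S[X_2,X_2] = ((1.3333)·(1.3333) + (0.3333)·(0.3333) + (-2.6667)·(-2.6667) + (3.3333)·(3.3333) + (0.3333)·(0.3333) + (-2.6667)·(-2.6667)) / 5 = 27.3333/5 = 5.4667

S is symmetric (S[j,i] = S[i,j]). Assembling:

S = [[6.6667, -1.1333],
 [-1.1333, 5.4667]]


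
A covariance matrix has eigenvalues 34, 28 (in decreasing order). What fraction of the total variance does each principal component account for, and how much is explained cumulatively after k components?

Step 1 — total variance = trace(Sigma) = Σ λ_i = 34 + 28 = 62.

Step 2 — fraction explained by component i = λ_i / Σ λ:
  PC1: 34/62 = 0.5484
  PC2: 28/62 = 0.4516

Step 3 — cumulative fraction after k components = (λ_1 + ... + λ_k) / Σ λ:
  k = 1: 34/62 = 0.5484
  k = 2: (34 + 28)/62 = 62/62 = 1

Summary (fraction, with percent):

explained: PC1 0.5484 (54.84%), PC2 0.4516 (45.16%);  cumulative: 0.5484, 1


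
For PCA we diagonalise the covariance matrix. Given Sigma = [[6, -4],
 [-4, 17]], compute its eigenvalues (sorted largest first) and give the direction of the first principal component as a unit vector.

Step 1 — characteristic polynomial of 2×2 Sigma:
  det(Sigma - λI) = λ² - trace · λ + det = 0.
  trace = 6 + 17 = 23, det = 6·17 - (-4)² = 86.
Step 2 — discriminant:
  Δ = trace² - 4·det = 529 - 344 = 185.
Step 3 — eigenvalues:
  λ = (trace ± √Δ)/2 = (23 ± 13.6015)/2,
  λ_1 = 18.3007,  λ_2 = 4.6993.

Step 4 — unit eigenvector for λ_1: solve (Sigma - λ_1 I)v = 0. First row:
  (6 - 18.3007)·v_x + (-4)·v_y = 0, i.e. (-12.3007)·v_x + (-4)·v_y = 0,
  so v ∝ (b, λ_1 - a) = (-4, 12.3007); multiply by -1 so the first entry is positive: u = (4, -12.3007).
  ||u|| = √((4)² + (-12.3007)²) = √(167.3081) ≈ 12.9348,
  v_1 = u/||u|| ≈ (0.3092, -0.951) (||v_1|| = 1).

λ_1 = 18.3007,  λ_2 = 4.6993;  v_1 ≈ (0.3092, -0.951)


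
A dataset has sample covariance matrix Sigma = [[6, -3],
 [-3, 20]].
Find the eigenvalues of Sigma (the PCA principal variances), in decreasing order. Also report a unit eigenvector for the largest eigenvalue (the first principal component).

Step 1 — characteristic polynomial of 2×2 Sigma:
  det(Sigma - λI) = λ² - trace · λ + det = 0.
  trace = 6 + 20 = 26, det = 6·20 - (-3)² = 111.
Step 2 — discriminant:
  Δ = trace² - 4·det = 676 - 444 = 232.
Step 3 — eigenvalues:
  λ = (trace ± √Δ)/2 = (26 ± 15.2315)/2,
  λ_1 = 20.6158,  λ_2 = 5.3842.

Step 4 — unit eigenvector for λ_1: solve (Sigma - λ_1 I)v = 0. First row:
  (6 - 20.6158)·v_x + (-3)·v_y = 0, i.e. (-14.6158)·v_x + (-3)·v_y = 0,
  so v ∝ (b, λ_1 - a) = (-3, 14.6158); multiply by -1 so the first entry is positive: u = (3, -14.6158).
  ||u|| = √((3)² + (-14.6158)²) = √(222.6208) ≈ 14.9205,
  v_1 = u/||u|| ≈ (0.2011, -0.9796) (||v_1|| = 1).

λ_1 = 20.6158,  λ_2 = 5.3842;  v_1 ≈ (0.2011, -0.9796)


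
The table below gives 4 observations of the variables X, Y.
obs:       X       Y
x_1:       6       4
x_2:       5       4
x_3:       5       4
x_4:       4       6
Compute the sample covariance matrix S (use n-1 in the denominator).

Step 1 — column means:
  mean(X) = (6 + 5 + 5 + 4) / 4 = 20/4 = 5
  mean(Y) = (4 + 4 + 4 + 6) / 4 = 18/4 = 4.5

Step 2 — sample covariance S[i,j] = (1/(n-1)) · Σ_k (x_{k,i} - mean_i) · (x_{k,j} - mean_j), with n-1 = 3.
  S[X,X] = ((1)·(1) + (0)·(0) + (0)·(0) + (-1)·(-1)) / 3 = 2/3 = 0.6667
  S[X,Y] = ((1)·(-0.5) + (0)·(-0.5) + (0)·(-0.5) + (-1)·(1.5)) / 3 = -2/3 = -0.6667
  S[Y,Y] = ((-0.5)·(-0.5) + (-0.5)·(-0.5) + (-0.5)·(-0.5) + (1.5)·(1.5)) / 3 = 3/3 = 1

S is symmetric (S[j,i] = S[i,j]). Assembling:

S = [[0.6667, -0.6667],
 [-0.6667, 1]]


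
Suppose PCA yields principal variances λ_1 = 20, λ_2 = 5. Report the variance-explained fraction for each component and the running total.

Step 1 — total variance = trace(Sigma) = Σ λ_i = 20 + 5 = 25.

Step 2 — fraction explained by component i = λ_i / Σ λ:
  PC1: 20/25 = 0.8
  PC2: 5/25 = 0.2

Step 3 — cumulative fraction after k components = (λ_1 + ... + λ_k) / Σ λ:
  k = 1: 20/25 = 0.8
  k = 2: (20 + 5)/25 = 25/25 = 1

Summary (fraction, with percent):

explained: PC1 0.8 (80%), PC2 0.2 (20%);  cumulative: 0.8, 1


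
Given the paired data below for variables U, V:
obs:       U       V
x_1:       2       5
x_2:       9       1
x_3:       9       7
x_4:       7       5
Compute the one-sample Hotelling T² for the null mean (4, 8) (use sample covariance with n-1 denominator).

Step 1 — sample mean vector:
  mean(U) = (2 + 9 + 9 + 7) / 4 = 27/4 = 6.75
  mean(V) = (5 + 1 + 7 + 5) / 4 = 18/4 = 4.5
  x̄ = (6.75, 4.5),  deviation x̄ - mu_0 = (6.75, 4.5) - (4, 8) = (2.75, -3.5).

Step 2 — sample covariance matrix, S[i,j] = (1/(n-1)) · Σ_k (x_{k,i} - mean_i) · (x_{k,j} - mean_j), divisor n-1 = 3:
  S[U,U] = ((-4.75)·(-4.75) + (2.25)·(2.25) + (2.25)·(2.25) + (0.25)·(0.25)) / 3 = 32.75/3 = 10.9167
  S[U,V] = ((-4.75)·(0.5) + (2.25)·(-3.5) + (2.25)·(2.5) + (0.25)·(0.5)) / 3 = -4.5/3 = -1.5
  S[V,V] = ((0.5)·(0.5) + (-3.5)·(-3.5) + (2.5)·(2.5) + (0.5)·(0.5)) / 3 = 19/3 = 6.3333
  S = [[10.9167, -1.5],
 [-1.5, 6.3333]].

Step 3 — invert S. det(S) = 10.9167·6.3333 - (-1.5)² = 66.8889.
  S^{-1} = (1/det) · [[d, -b], [-b, a]] = [[0.0947, 0.0224],
 [0.0224, 0.1632]].

Step 4 — quadratic form (x̄ - mu_0)^T · S^{-1} · (x̄ - mu_0):
  S^{-1} · (x̄ - mu_0) = (0.1819, -0.5096),
  (x̄ - mu_0)^T · [...] = (2.75)·(0.1819) + (-3.5)·(-0.5096) = 2.2836.

Step 5 — scale by n: T² = 4 · 2.2836 = 9.1346.

T² ≈ 9.1346


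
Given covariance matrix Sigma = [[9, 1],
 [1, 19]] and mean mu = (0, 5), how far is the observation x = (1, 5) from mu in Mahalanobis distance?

Step 1 — centre the observation: (x - mu) = (1, 0).

Step 2 — invert Sigma. det(Sigma) = 9·19 - (1)² = 170.
  Sigma^{-1} = (1/det) · [[d, -b], [-b, a]] = [[0.1118, -0.0059],
 [-0.0059, 0.0529]].

Step 3 — form the quadratic (x - mu)^T · Sigma^{-1} · (x - mu):
  Sigma^{-1} · (x - mu) = (0.1118, -0.0059).
  (x - mu)^T · [Sigma^{-1} · (x - mu)] = (1)·(0.1118) + (0)·(-0.0059) = 0.1118.

Step 4 — take square root: d = √(0.1118) ≈ 0.3343.

d(x, mu) = √(0.1118) ≈ 0.3343


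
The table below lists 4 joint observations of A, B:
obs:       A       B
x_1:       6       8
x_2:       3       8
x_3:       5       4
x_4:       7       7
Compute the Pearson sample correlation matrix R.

Step 1 — column means:
  mean(A) = (6 + 3 + 5 + 7) / 4 = 21/4 = 5.25
  mean(B) = (8 + 8 + 4 + 7) / 4 = 27/4 = 6.75

Step 2 — sample variances and covariances s[i,j] = (1/(n-1)) · Σ_k (x_{k,i} - mean_i) · (x_{k,j} - mean_j), with n-1 = 3:
  s[A,A] = ((0.75)·(0.75) + (-2.25)·(-2.25) + (-0.25)·(-0.25) + (1.75)·(1.75)) / 3 = 8.75/3 = 2.9167
  s[A,B] = ((0.75)·(1.25) + (-2.25)·(1.25) + (-0.25)·(-2.75) + (1.75)·(0.25)) / 3 = -0.75/3 = -0.25
  s[B,B] = ((1.25)·(1.25) + (1.25)·(1.25) + (-2.75)·(-2.75) + (0.25)·(0.25)) / 3 = 10.75/3 = 3.5833
  Sample standard deviations s_i = √(s[i,i]):
  s(A) = √(2.9167) = 1.7078
  s(B) = √(3.5833) = 1.893

Step 3 — r_{ij} = s_{ij} / (s_i · s_j):
  r[A,A] = 1 (diagonal).
  r[A,B] = -0.25 / (1.7078 · 1.893) = -0.25 / 3.2329 = -0.0773
  r[B,B] = 1 (diagonal).

R is symmetric with unit diagonal. Assembling:

R = [[1, -0.0773],
 [-0.0773, 1]]


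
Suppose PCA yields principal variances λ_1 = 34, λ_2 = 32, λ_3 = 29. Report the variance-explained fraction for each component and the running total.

Step 1 — total variance = trace(Sigma) = Σ λ_i = 34 + 32 + 29 = 95.

Step 2 — fraction explained by component i = λ_i / Σ λ:
  PC1: 34/95 = 0.3579
  PC2: 32/95 = 0.3368
  PC3: 29/95 = 0.3053

Step 3 — cumulative fraction after k components = (λ_1 + ... + λ_k) / Σ λ:
  k = 1: 34/95 = 0.3579
  k = 2: (34 + 32)/95 = 66/95 = 0.6947
  k = 3: (34 + 32 + 29)/95 = 95/95 = 1

Summary (fraction, with percent):

explained: PC1 0.3579 (35.79%), PC2 0.3368 (33.68%), PC3 0.3053 (30.53%);  cumulative: 0.3579, 0.6947, 1


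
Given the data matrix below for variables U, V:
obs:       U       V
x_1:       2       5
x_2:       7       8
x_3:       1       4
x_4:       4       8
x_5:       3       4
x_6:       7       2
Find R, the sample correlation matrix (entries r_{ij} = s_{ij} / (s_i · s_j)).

Step 1 — column means:
  mean(U) = (2 + 7 + 1 + 4 + 3 + 7) / 6 = 24/6 = 4
  mean(V) = (5 + 8 + 4 + 8 + 4 + 2) / 6 = 31/6 = 5.1667

Step 2 — sample variances and covariances s[i,j] = (1/(n-1)) · Σ_k (x_{k,i} - mean_i) · (x_{k,j} - mean_j), with n-1 = 5:
  s[U,U] = ((-2)·(-2) + (3)·(3) + (-3)·(-3) + (0)·(0) + (-1)·(-1) + (3)·(3)) / 5 = 32/5 = 6.4
  s[U,V] = ((-2)·(-0.1667) + (3)·(2.8333) + (-3)·(-1.1667) + (0)·(2.8333) + (-1)·(-1.1667) + (3)·(-3.1667)) / 5 = 4/5 = 0.8
  s[V,V] = ((-0.1667)·(-0.1667) + (2.8333)·(2.8333) + (-1.1667)·(-1.1667) + (2.8333)·(2.8333) + (-1.1667)·(-1.1667) + (-3.1667)·(-3.1667)) / 5 = 28.8333/5 = 5.7667
  Sample standard deviations s_i = √(s[i,i]):
  s(U) = √(6.4) = 2.5298
  s(V) = √(5.7667) = 2.4014

Step 3 — r_{ij} = s_{ij} / (s_i · s_j):
  r[U,U] = 1 (diagonal).
  r[U,V] = 0.8 / (2.5298 · 2.4014) = 0.8 / 6.0751 = 0.1317
  r[V,V] = 1 (diagonal).

R is symmetric with unit diagonal. Assembling:

R = [[1, 0.1317],
 [0.1317, 1]]
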